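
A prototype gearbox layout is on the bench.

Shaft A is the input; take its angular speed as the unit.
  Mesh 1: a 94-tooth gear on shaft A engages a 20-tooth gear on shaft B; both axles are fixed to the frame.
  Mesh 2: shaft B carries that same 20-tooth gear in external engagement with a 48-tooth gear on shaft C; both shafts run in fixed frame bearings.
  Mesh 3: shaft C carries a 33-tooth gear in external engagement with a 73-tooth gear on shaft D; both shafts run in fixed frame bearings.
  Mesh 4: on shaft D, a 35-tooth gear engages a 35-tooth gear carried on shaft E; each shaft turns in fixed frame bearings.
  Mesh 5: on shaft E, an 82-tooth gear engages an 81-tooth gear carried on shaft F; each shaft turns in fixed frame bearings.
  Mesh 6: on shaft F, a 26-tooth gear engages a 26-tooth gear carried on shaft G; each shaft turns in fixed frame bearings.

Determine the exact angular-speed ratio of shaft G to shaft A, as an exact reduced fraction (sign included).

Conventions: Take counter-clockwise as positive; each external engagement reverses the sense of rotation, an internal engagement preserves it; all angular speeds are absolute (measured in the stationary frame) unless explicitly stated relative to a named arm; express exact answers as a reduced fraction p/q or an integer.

21197/23652

class = fixed-axis compound train [6 meshes; 6 ratios multiply, 6 sense flips]
mesh 1 [94T→20T]: running ratio 47/10, sense −
mesh 2 [20T→48T]: running ratio 47/24, sense +
mesh 3 [33T→73T]: running ratio 517/584, sense −
mesh 4 [35T→35T]: running ratio 517/584, sense +
mesh 5 [82T→81T]: running ratio 21197/23652, sense −
mesh 6 [26T→26T]: running ratio 21197/23652, sense +
ω_out/ω_in = 21197/23652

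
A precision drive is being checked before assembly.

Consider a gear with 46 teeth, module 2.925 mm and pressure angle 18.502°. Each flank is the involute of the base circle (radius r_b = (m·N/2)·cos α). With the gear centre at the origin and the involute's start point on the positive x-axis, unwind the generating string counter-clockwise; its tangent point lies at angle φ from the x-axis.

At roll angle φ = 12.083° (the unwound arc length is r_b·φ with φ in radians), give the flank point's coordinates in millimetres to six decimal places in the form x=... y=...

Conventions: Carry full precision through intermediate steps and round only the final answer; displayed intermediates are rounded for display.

x=65.200658 y=0.198567

topology: single-mesh involute geometry — m = 2.925, N = 46
pitch radius r_p = m·N/2 = 2.925·46/2 = 67.275000
base radius r_b = r_p·cos α = 67.275000·cos 18.502° = 63.797729
roll angle φ = 12.083° = 0.21088813 rad
x = r_b·(cos φ + φ·sin φ) = 65.200658
y = r_b·(sin φ − φ·cos φ) = 0.198567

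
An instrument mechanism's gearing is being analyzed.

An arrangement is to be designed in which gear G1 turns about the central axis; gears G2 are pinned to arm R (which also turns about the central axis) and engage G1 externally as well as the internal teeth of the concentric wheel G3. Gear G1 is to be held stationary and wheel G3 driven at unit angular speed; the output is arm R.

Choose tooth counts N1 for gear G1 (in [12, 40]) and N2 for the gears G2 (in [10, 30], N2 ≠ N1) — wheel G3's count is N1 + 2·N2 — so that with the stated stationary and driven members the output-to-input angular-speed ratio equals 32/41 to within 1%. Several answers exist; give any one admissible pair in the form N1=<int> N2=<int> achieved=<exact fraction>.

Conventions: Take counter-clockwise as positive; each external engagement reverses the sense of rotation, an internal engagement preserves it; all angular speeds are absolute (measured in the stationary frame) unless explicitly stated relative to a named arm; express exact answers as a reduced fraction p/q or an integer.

planetary set to be sized for 32/41 (Willis relation)
Willis with ω_sun = 0: ω_arm/ω_ring = N3/(N1+N3); set equal to 32/41  ⇒  N3/N1 = (32/41)/(1 − 32/41) = 32/9
N3 = N1 + 2·N2  ⇒  N2/N1 = (N3/N1 − 1)/2 = (32/9 − 1)/2 = 23/18
smallest multiple with N1 ≥ 12 and N2 ≥ 10: k = 1  ⇒  N1 = 1·18 = 18, N2 = 1·23 = 23 (N1 ≤ 40, N2 ≤ 30, N2 ≠ N1 ✓), N3 = 18 + 2·23 = 64
check: N3/(N1+N3) with N1 = 18, N3 = 64 gives 32/41; |achieved − target| = 0 ≤ 8/1025 ✓

N1=18 N2=23 achieved=32/41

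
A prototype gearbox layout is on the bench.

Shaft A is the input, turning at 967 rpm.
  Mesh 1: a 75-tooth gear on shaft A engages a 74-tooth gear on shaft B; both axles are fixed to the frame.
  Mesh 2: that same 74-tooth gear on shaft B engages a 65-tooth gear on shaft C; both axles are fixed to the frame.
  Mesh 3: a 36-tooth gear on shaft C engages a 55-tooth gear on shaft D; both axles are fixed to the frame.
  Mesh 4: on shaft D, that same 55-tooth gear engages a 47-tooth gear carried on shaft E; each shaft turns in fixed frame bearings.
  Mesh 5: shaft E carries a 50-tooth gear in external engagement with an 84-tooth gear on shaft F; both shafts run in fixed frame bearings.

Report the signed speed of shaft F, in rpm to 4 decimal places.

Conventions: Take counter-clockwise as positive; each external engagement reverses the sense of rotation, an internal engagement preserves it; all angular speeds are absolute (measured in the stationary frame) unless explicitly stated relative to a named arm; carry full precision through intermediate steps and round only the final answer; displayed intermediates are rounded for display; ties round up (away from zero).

class = fixed-axis compound train [5 meshes; 5 ratios multiply, 5 sense flips]
mesh 1 [75T→74T]: ω = 967.0000×75/74 = 980.0676 rpm, sense flips to −
mesh 2 [74T→65T]: ω = 980.0676×74/65 = 1115.7692 rpm, sense flips to +
mesh 3 [36T→55T]: ω = 1115.7692×36/55 = 730.3217 rpm, sense flips to −
mesh 4 [55T→47T]: ω = 730.3217×55/47 = 854.6318 rpm, sense flips to +
mesh 5 [50T→84T]: ω = 854.6318×50/84 = 508.7094 rpm, sense flips to −
signed output speed = -508.7094 rpm

-508.7094 rpm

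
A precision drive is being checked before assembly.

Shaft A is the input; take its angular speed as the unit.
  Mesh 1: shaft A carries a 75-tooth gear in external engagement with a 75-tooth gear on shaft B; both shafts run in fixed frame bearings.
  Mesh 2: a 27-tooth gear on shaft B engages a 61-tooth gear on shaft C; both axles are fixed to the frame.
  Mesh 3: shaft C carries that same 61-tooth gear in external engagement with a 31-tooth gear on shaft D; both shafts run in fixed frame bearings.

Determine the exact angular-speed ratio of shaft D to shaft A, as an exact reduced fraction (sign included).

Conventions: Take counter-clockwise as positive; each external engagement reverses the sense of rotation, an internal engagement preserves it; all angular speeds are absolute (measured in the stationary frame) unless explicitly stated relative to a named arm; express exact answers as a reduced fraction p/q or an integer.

-27/31

class = fixed-axis compound train [3 meshes; 3 ratios multiply, 3 sense flips]
mesh 1 [75T→75T]: running ratio 1, sense −
mesh 2 [27T→61T]: running ratio 27/61, sense +
mesh 3 [61T→31T]: running ratio 27/31, sense −
ω_out/ω_in = -27/31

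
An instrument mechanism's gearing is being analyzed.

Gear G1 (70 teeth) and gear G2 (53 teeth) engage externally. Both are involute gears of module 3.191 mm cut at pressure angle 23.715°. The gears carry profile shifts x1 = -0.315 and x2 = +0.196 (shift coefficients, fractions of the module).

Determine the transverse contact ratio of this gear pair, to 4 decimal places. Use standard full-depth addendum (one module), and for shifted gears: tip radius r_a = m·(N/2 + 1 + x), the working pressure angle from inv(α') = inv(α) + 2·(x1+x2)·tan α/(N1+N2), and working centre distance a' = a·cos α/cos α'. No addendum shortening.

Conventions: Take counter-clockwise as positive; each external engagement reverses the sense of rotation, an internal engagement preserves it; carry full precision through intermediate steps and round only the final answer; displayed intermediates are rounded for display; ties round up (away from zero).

1.6076

topology: single-mesh involute geometry — m = 3.191, 70T/53T pair
base radii: r_b1 = 102.254021, r_b2 = 77.420901
tip radii: r_a1 = 113.870835, r_a2 = 88.377936
inv(α') = inv(23.715°) + 2·(-0.315+0.196)·tan α/(70+53) = 0.02452677  ⇒  α' = 23.45955°
a' = a·cos α / cos α' = 196.2465·cos 23.715°/cos 23.45955° = 195.864837
action lengths: √(r_a1²−r_b1²) = 50.106709, √(r_a2²−r_b2²) = 42.622337
base pitch p_b = π·m·cos α = 9.178299
CR = (50.106709 + 42.622337 − 195.864837·sin 23.45955°)/9.178299 = 1.607593
contact ratio ≈ 1.6076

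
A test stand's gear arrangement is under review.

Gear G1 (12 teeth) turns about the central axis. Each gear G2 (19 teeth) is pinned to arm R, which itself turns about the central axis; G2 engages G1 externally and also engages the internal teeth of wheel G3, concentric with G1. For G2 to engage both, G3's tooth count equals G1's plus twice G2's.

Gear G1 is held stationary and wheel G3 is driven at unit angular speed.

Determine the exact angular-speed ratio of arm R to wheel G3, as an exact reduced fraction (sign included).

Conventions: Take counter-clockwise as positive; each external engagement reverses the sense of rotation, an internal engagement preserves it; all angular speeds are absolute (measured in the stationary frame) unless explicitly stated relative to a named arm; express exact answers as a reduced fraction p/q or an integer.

planetary set (12T centre, 19T on arm, 50T internal) — Willis relation
ring teeth: 12 + 2·19 = 50
12(ω_sun−ω_arm) = −50(ω_ring−ω_arm),  ω_sun = 0, ω_ring = 1
12(0−ω_arm) = −50(1−ω_arm)  ⇒  62·ω_arm = 50  ⇒  ω_arm = 25/31
ω_out/ω_in = 25/31

25/31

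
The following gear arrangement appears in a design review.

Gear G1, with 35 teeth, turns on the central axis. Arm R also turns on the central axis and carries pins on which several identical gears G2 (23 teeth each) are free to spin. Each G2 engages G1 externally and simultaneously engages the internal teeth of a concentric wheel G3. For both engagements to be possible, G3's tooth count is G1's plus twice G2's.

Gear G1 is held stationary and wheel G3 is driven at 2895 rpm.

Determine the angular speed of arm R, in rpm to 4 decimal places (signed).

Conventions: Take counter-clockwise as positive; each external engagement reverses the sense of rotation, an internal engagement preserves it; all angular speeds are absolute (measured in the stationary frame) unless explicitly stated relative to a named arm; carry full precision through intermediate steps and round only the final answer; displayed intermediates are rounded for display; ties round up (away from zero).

class = planetary set [G3 = 35+2·23 = 81; Willis about the carrier]
normalise by the input: solve with ω_ring = 1, then scale by 2895 rpm
ring teeth: 35 + 2·23 = 81
35(ω_sun−ω_arm) = −81(ω_ring−ω_arm),  ω_sun = 0, ω_ring = 1
35(0−ω_arm) = −81(1−ω_arm)  ⇒  116·ω_arm = 81  ⇒  ω_arm = 81/116
scale: ω_arm = 81/116 × 2895 rpm = +2021.5086 rpm

+2021.5086 rpm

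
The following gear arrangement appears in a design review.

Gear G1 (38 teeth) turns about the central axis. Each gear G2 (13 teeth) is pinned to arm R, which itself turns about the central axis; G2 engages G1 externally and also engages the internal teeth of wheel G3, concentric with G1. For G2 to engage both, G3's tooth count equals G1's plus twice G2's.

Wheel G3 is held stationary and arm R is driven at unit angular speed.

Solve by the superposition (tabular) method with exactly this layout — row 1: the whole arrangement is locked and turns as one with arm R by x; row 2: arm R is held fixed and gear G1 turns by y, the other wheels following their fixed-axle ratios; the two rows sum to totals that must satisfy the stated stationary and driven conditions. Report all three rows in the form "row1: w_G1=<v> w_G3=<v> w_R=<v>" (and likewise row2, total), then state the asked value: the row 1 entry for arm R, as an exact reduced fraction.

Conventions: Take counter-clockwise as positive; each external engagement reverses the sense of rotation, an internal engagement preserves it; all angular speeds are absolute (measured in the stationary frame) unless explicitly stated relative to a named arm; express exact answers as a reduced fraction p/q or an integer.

row1: w_G1=1 w_G3=1 w_R=1
row2: w_G1=32/19 w_G3=-1 w_R=0
total: w_G1=51/19 w_G3=0 w_R=1
asked value: 1

topology: planetary set — G1 38T / G2 13T / G3 64T, arm = carrier (Willis)
row 1 (train locked, turned with arm): all members turn x
row 2: sun turns y, ring = −(38/64)·y, arm 0
boundary: total ω_ring = x − (38/64)·y = 0 and total ω_arm = x = 1  ⇒  y = 32/19, x = 1
row 2 ring = −(38/64)·32/19 = -1
totals (row 1 + row 2): sun 1 + 32/19 = 51/19, ring 1 + (-1) = 0, arm 1 + 0 = 1
asked cell (row1, arm) = 1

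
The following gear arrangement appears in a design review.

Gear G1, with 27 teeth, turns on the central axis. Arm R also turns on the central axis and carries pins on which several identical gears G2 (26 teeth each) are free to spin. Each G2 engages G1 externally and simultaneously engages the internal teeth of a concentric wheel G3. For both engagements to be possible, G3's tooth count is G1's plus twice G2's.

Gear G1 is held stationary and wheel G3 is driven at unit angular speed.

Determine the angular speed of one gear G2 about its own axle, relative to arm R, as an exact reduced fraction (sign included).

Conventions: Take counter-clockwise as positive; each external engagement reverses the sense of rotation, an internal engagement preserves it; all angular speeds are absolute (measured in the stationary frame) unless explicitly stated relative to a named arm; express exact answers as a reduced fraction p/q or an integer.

2133/2756

class = planetary set [G3 = 27+2·26 = 79; Willis about the carrier]
ring teeth: 27 + 2·26 = 79
27(ω_sun−ω_arm) = −79(ω_ring−ω_arm),  ω_sun = 0, ω_ring = 1
27(0−ω_arm) = −79(1−ω_arm)  ⇒  106·ω_arm = 79  ⇒  ω_arm = 79/106
sun–planet mesh: 27·(0−79/106) = −26·(ω_p−ω_arm)  ⇒  ω_p−ω_arm = 2133/2756
exact speed ratio = 2133/2756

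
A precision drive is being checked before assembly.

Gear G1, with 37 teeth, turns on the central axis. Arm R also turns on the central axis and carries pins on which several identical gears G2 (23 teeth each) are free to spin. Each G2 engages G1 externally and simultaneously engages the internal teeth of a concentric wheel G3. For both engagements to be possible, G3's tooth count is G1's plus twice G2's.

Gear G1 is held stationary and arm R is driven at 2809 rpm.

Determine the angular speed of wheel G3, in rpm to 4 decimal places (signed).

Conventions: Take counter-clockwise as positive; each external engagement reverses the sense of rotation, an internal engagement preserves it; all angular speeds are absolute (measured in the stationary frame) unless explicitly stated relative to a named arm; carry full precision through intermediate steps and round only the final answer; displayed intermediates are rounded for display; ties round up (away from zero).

+4061.2048 rpm

class = planetary set [G3 = 37+2·23 = 83; Willis about the carrier]
normalise by the input: solve with ω_arm = 1, then scale by 2809 rpm
ring teeth: 37 + 2·23 = 83
37(ω_sun−ω_arm) = −83(ω_ring−ω_arm),  ω_sun = 0, ω_arm = 1
ω_ring = 1 − (37/83)(0−1) = 120/83
scale: ω_ring = 120/83 × 2809 rpm = +4061.2048 rpm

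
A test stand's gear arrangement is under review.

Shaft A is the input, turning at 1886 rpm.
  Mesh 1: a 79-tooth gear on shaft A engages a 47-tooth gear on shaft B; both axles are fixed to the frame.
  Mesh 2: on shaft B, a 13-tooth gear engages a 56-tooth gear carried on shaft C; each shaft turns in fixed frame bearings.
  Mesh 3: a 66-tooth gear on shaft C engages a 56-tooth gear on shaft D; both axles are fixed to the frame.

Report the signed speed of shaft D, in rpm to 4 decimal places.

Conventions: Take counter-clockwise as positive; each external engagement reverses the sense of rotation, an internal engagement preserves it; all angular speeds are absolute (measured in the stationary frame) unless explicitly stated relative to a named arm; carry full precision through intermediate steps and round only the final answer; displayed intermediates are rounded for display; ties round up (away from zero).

topology: fixed-axis compound train — 3 meshes, A→D
mesh 1 [79T→47T]: ω = 1886.0000×79/47 = 3170.0851 rpm, sense flips to −
mesh 2 [13T→56T]: ω = 3170.0851×13/56 = 735.9126 rpm, sense flips to +
mesh 3 [66T→56T]: ω = 735.9126×66/56 = 867.3256 rpm, sense flips to −
signed output speed = -867.3256 rpm

-867.3256 rpm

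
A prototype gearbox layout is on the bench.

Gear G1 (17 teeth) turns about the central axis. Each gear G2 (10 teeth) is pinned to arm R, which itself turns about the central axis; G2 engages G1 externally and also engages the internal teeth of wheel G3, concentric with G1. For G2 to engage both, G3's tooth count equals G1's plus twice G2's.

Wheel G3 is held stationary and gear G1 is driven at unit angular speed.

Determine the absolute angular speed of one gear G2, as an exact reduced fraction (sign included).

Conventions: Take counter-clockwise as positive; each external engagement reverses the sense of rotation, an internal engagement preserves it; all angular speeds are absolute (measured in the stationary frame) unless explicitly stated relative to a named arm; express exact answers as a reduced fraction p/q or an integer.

class = planetary set [G3 = 17+2·10 = 37; Willis about the carrier]
ring teeth: 17 + 2·10 = 37
17(ω_sun−ω_arm) = −37(ω_ring−ω_arm),  ω_ring = 0, ω_sun = 1
17(1−ω_arm) = −37(0−ω_arm)  ⇒  54·ω_arm = 17  ⇒  ω_arm = 17/54
sun–planet mesh: 17·(1−17/54) = −10·(ω_p−ω_arm)  ⇒  ω_p−ω_arm = -629/540
ω_p = 17/54 − 629/540 = -17/20
exact speed ratio = -17/20

-17/20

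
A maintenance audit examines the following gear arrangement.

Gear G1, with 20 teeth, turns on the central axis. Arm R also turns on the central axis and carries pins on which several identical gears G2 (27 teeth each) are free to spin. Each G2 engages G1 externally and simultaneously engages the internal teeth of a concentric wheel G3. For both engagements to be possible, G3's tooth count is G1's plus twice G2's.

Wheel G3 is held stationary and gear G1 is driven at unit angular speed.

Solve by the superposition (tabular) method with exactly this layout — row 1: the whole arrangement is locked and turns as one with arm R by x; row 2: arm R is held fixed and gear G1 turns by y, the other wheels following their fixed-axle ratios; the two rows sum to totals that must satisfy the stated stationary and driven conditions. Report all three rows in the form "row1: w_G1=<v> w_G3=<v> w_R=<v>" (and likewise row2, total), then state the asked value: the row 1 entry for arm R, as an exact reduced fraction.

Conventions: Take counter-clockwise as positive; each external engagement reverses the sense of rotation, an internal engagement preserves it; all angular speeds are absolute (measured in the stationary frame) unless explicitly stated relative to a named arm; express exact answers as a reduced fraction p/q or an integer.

planetary set (20T centre, 27T on arm, 74T internal) — Willis relation
row 1: whole set turns with the arm by x
row 2: sun turns y, ring = −(20/74)·y, arm 0
boundary: total ω_ring = x − (20/74)·y = 0 and total ω_sun = x + y = 1  ⇒  y = 37/47, x = 10/47
row 2 ring = −(20/74)·37/47 = -10/47
totals (row 1 + row 2): sun 10/47 + 37/47 = 1, ring 10/47 + (-10/47) = 0, arm 10/47 + 0 = 10/47
asked cell (row1, arm) = 10/47

row1: w_G1=10/47 w_G3=10/47 w_R=10/47
row2: w_G1=37/47 w_G3=-10/47 w_R=0
total: w_G1=1 w_G3=0 w_R=10/47
asked value: 10/47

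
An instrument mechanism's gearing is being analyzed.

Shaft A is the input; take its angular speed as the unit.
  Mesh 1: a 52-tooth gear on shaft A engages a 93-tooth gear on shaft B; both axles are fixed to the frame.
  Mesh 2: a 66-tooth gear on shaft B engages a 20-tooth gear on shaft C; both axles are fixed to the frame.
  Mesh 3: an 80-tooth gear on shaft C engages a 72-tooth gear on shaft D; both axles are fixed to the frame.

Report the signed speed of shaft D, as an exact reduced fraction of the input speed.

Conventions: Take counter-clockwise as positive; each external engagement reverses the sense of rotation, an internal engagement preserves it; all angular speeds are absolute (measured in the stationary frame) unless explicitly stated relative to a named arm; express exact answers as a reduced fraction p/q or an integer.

-572/279

3-mesh fixed-axis compound train (all bearings frame-fixed)
mesh 1 [52T→93T]: |ω|/ω_in = 1×52/93 = 52/93, sense flips to −
mesh 2 [66T→20T]: |ω|/ω_in = (52/93)×66/20 = 286/155, sense flips to +
mesh 3 [80T→72T]: |ω|/ω_in = (286/155)×80/72 = 572/279, sense flips to −
signed output speed (× input speed) = -572/279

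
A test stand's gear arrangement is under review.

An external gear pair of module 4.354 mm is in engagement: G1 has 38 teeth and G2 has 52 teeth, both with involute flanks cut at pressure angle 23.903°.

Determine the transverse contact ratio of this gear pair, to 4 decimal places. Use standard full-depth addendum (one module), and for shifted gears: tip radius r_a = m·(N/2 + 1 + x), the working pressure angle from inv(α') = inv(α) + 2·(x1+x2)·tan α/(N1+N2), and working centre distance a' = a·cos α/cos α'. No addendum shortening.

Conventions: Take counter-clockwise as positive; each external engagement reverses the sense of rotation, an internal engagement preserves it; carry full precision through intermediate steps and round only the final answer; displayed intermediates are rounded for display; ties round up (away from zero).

topology: single-mesh involute geometry — m = 4.354, 38T/52T pair
base radii: r_b1 = 75.630818, r_b2 = 103.494803
tip radii: r_a1 = 87.080000, r_a2 = 117.558000
no profile shift: α' = α, a' = a
action lengths: √(r_a1²−r_b1²) = 43.161393, √(r_a2²−r_b2²) = 55.755799
base pitch p_b = π·m·cos α = 12.505327
CR = (43.161393 + 55.755799 − 195.930000·sin 23.90300°)/12.505327 = 1.561608
contact ratio ≈ 1.5616

1.5616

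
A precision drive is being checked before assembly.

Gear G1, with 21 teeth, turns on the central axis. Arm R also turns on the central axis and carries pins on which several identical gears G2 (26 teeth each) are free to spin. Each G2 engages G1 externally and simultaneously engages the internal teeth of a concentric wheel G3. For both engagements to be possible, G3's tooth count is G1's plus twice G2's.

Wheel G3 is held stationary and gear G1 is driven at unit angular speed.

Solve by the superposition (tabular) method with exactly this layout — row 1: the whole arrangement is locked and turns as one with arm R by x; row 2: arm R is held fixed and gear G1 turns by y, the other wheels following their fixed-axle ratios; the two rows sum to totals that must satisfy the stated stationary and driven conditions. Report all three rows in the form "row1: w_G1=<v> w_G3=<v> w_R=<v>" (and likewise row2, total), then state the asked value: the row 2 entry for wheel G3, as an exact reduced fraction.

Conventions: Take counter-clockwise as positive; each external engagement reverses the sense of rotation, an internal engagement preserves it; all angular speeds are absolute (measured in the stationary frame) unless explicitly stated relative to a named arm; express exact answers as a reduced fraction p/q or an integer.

row1: w_G1=21/94 w_G3=21/94 w_R=21/94
row2: w_G1=73/94 w_G3=-21/94 w_R=0
total: w_G1=1 w_G3=0 w_R=21/94
asked value: -21/94

topology: planetary set — G1 21T / G2 26T / G3 73T, arm = carrier (Willis)
row 1: whole set turns with the arm by x
row 2 — arm fixed, fixed-axis ratios: sun y, ring −(21/73)·y, arm 0
boundary: total ω_ring = x − (21/73)·y = 0 and total ω_sun = x + y = 1  ⇒  y = 73/94, x = 21/94
row 2 ring = −(21/73)·73/94 = -21/94
totals (row 1 + row 2): sun 21/94 + 73/94 = 1, ring 21/94 + (-21/94) = 0, arm 21/94 + 0 = 21/94
asked cell (row2, ring) = -21/94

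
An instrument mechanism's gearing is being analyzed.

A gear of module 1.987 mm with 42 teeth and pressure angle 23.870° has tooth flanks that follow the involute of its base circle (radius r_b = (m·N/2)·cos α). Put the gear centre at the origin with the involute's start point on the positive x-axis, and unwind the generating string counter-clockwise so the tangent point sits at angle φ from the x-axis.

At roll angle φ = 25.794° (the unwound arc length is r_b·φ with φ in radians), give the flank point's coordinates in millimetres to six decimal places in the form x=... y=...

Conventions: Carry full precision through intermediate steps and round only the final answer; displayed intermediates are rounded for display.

topology: single-mesh involute geometry — m = 1.987, N = 42
pitch radius r_p = m·N/2 = 1.987·42/2 = 41.727000
base radius r_b = r_p·cos α = 41.727000·cos 23.870° = 38.157921
roll angle φ = 25.794° = 0.45019023 rad
x = r_b·(cos φ + φ·sin φ) = 41.830953
y = r_b·(sin φ − φ·cos φ) = 1.137167

x=41.830953 y=1.137167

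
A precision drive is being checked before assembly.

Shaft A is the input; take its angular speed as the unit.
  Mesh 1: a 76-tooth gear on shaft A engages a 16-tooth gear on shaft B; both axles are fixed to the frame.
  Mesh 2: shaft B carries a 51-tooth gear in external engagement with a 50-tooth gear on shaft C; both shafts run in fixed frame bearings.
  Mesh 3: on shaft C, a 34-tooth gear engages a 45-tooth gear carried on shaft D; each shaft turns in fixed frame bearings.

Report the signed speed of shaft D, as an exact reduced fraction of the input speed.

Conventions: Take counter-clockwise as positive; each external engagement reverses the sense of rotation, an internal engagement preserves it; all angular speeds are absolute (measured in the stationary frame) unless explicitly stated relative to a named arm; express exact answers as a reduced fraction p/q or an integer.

-5491/1500

3-mesh fixed-axis compound train (all bearings frame-fixed)
mesh 1 [76T→16T]: |ω|/ω_in = 1×76/16 = 19/4, sense flips to −
mesh 2 [51T→50T]: |ω|/ω_in = (19/4)×51/50 = 969/200, sense flips to +
mesh 3 [34T→45T]: |ω|/ω_in = (969/200)×34/45 = 5491/1500, sense flips to −
signed output speed (× input speed) = -5491/1500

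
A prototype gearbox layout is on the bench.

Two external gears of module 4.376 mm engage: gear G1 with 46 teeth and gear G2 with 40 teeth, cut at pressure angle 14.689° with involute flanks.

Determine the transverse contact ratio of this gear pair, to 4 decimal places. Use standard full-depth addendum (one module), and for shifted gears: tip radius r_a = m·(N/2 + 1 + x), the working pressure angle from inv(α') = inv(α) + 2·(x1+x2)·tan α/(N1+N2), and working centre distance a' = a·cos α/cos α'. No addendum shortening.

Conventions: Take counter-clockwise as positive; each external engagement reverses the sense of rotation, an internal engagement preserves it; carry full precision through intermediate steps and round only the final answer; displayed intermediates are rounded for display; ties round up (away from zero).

2.0617

recognized (one external pair, fixed centres): single-mesh tooth geometry, m = 4.376, N1 = 46, N2 = 40
base radii: r_b1 = 97.358466, r_b2 = 84.659536
tip radii: r_a1 = 105.024000, r_a2 = 91.896000
no profile shift: α' = α, a' = a
action lengths: √(r_a1²−r_b1²) = 39.387430, √(r_a2²−r_b2²) = 35.744059
base pitch p_b = π·m·cos α = 13.298289
CR = (39.387430 + 35.744059 − 188.168000·sin 14.68900°)/13.298289 = 2.061717
contact ratio ≈ 2.0617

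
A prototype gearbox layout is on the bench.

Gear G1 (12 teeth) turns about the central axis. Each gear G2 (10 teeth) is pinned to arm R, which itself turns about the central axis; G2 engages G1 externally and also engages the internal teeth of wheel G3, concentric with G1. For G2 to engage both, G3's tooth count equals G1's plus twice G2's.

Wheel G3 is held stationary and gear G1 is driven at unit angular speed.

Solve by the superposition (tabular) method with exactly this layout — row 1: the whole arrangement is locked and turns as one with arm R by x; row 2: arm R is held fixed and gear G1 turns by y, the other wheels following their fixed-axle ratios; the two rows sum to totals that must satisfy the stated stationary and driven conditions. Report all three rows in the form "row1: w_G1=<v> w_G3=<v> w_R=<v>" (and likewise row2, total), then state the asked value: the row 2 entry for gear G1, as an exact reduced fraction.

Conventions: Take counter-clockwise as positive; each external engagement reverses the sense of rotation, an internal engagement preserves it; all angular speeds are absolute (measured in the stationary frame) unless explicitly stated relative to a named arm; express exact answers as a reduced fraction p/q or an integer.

planetary set (12T centre, 10T on arm, 32T internal) — Willis relation
superposition row 1 [locked train]: every member turns x
row 2 (arm held, sun turns y): ω_ring = −(12/32)·y, ω_arm = 0
boundary: total ω_ring = x − (12/32)·y = 0 and total ω_sun = x + y = 1  ⇒  y = 8/11, x = 3/11
row 2 ring = −(12/32)·8/11 = -3/11
totals (row 1 + row 2): sun 3/11 + 8/11 = 1, ring 3/11 + (-3/11) = 0, arm 3/11 + 0 = 3/11
asked cell (row2, sun) = 8/11

row1: w_G1=3/11 w_G3=3/11 w_R=3/11
row2: w_G1=8/11 w_G3=-3/11 w_R=0
total: w_G1=1 w_G3=0 w_R=3/11
asked value: 8/11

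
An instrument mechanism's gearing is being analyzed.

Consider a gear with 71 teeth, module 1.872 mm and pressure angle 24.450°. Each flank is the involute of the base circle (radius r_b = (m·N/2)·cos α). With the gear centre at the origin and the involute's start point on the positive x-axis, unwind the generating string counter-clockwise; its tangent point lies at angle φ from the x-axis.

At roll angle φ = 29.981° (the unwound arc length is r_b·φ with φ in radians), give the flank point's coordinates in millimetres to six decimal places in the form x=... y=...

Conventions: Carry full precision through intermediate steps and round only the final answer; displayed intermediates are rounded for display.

single-mesh involute tooth geometry (71T wheel at module 1.872)
pitch radius r_p = m·N/2 = 1.872·71/2 = 66.456000
base radius r_b = r_p·cos α = 66.456000·cos 24.450° = 60.496413
roll angle φ = 29.981° = 0.52326716 rad
x = r_b·(cos φ + φ·sin φ) = 68.220259
y = r_b·(sin φ − φ·cos φ) = 2.810869

x=68.220259 y=2.810869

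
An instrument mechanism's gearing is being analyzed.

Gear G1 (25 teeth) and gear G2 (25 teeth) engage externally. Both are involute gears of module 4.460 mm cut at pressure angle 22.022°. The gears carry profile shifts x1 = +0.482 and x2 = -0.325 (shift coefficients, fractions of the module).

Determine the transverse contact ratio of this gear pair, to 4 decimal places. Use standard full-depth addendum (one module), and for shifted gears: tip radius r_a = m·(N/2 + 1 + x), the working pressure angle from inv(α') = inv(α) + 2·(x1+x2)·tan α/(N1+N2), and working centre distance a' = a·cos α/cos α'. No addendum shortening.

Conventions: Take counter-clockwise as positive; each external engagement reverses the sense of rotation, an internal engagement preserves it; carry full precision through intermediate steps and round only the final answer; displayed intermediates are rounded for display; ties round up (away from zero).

topology: single-mesh involute geometry — m = 4.460, 25T/25T pair
base radii: r_b1 = 51.682477, r_b2 = 51.682477
tip radii: r_a1 = 62.359720, r_a2 = 58.760500
inv(α') = inv(22.022°) + 2·(+0.482-0.325)·tan α/(25+25) = 0.02265663  ⇒  α' = 22.87444°
a' = a·cos α / cos α' = 111.5000·cos 22.022°/cos 22.87444° = 112.187500
action lengths: √(r_a1²−r_b1²) = 34.894931, √(r_a2²−r_b2²) = 27.959219
base pitch p_b = π·m·cos α = 12.989223
CR = (34.894931 + 27.959219 − 112.187500·sin 22.87444°)/12.989223 = 1.481645
contact ratio ≈ 1.4816

1.4816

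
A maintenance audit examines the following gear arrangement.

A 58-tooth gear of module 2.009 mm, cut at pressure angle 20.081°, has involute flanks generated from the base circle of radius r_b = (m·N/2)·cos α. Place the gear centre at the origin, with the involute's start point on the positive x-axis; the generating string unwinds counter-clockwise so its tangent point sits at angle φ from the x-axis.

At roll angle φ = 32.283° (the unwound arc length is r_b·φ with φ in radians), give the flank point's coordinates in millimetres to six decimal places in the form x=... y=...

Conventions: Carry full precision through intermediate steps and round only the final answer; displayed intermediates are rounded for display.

topology: single-mesh involute geometry — m = 2.009, N = 58
pitch radius r_p = m·N/2 = 2.009·58/2 = 58.261000
base radius r_b = r_p·cos α = 58.261000·cos 20.081° = 54.719207
roll angle φ = 32.283° = 0.56344464 rad
x = r_b·(cos φ + φ·sin φ) = 62.727745
y = r_b·(sin φ − φ·cos φ) = 3.160251

x=62.727745 y=3.160251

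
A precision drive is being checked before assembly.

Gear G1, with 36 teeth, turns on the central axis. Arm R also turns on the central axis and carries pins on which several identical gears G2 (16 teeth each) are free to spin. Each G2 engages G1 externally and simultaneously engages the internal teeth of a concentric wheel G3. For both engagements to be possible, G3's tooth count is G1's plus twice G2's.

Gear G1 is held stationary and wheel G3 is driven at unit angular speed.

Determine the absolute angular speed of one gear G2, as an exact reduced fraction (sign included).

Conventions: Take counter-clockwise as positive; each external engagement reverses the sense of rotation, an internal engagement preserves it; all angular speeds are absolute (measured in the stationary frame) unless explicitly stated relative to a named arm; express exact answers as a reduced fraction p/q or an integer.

class = planetary set [G3 = 36+2·16 = 68; Willis about the carrier]
ring teeth: 36 + 2·16 = 68
36(ω_sun−ω_arm) = −68(ω_ring−ω_arm),  ω_sun = 0, ω_ring = 1
36(0−ω_arm) = −68(1−ω_arm)  ⇒  104·ω_arm = 68  ⇒  ω_arm = 17/26
sun–planet mesh: 36·(0−17/26) = −16·(ω_p−ω_arm)  ⇒  ω_p−ω_arm = 153/104
ω_p = 17/26 + 153/104 = 17/8
exact speed ratio = 17/8

17/8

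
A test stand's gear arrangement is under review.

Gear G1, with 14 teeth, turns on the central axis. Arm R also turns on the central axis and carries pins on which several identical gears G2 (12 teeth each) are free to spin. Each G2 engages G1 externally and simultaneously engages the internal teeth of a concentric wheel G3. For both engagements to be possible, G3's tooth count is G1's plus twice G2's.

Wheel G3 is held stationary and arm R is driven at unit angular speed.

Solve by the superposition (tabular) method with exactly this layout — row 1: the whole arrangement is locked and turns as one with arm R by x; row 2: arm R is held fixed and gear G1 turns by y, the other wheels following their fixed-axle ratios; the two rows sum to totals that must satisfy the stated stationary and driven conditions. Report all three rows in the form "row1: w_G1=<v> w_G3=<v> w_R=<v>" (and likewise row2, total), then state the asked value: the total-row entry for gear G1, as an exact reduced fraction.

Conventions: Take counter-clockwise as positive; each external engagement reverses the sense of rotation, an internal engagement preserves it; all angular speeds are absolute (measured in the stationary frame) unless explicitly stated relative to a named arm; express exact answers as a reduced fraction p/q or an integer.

class = planetary set [G3 = 14+2·12 = 38; Willis about the carrier]
row 1 (train locked, turned with arm): all members turn x
row 2: sun turns y, ring = −(14/38)·y, arm 0
boundary: total ω_ring = x − (14/38)·y = 0 and total ω_arm = x = 1  ⇒  y = 19/7, x = 1
row 2 ring = −(14/38)·19/7 = -1
totals (row 1 + row 2): sun 1 + 19/7 = 26/7, ring 1 + (-1) = 0, arm 1 + 0 = 1
asked cell (total, sun) = 26/7

row1: w_G1=1 w_G3=1 w_R=1
row2: w_G1=19/7 w_G3=-1 w_R=0
total: w_G1=26/7 w_G3=0 w_R=1
asked value: 26/7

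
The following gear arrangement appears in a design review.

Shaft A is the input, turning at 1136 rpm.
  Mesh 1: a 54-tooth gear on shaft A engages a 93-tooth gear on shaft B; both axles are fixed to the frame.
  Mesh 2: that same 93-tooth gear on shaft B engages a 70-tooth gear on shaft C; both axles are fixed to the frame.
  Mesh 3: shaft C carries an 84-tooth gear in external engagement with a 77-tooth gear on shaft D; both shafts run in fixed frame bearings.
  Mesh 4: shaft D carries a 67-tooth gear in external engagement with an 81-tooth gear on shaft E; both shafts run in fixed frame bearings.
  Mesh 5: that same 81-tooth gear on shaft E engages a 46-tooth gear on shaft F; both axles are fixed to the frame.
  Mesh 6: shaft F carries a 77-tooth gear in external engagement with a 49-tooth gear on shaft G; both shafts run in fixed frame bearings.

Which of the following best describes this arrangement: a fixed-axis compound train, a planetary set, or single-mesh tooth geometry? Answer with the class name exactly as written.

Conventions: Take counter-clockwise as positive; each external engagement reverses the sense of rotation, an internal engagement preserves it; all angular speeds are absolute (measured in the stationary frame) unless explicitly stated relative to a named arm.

recognized (7 fixed axles, 6 meshes): fixed-axis compound train
classification: fixed-axis compound train

fixed-axis compound train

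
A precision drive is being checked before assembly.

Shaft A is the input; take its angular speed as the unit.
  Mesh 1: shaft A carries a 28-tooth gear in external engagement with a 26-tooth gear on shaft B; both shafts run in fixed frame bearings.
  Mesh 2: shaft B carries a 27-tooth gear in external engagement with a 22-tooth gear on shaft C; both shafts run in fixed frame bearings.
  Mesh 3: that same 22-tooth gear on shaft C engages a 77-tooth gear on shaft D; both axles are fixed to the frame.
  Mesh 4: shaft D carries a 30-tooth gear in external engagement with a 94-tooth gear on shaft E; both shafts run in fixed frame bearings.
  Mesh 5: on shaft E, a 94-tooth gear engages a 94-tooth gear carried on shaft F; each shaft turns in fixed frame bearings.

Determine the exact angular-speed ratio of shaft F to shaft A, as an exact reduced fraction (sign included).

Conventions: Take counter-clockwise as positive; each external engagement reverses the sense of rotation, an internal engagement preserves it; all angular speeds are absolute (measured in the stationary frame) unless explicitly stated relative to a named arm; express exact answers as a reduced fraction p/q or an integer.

-810/6721

class = fixed-axis compound train [5 meshes; 5 ratios multiply, 5 sense flips]
mesh 1 [28T→26T]: running ratio 14/13, sense −
mesh 2 [27T→22T]: running ratio 189/143, sense +
mesh 3 [22T→77T]: running ratio 54/143, sense −
mesh 4 [30T→94T]: running ratio 810/6721, sense +
mesh 5 [94T→94T]: running ratio 810/6721, sense −
ω_out/ω_in = -810/6721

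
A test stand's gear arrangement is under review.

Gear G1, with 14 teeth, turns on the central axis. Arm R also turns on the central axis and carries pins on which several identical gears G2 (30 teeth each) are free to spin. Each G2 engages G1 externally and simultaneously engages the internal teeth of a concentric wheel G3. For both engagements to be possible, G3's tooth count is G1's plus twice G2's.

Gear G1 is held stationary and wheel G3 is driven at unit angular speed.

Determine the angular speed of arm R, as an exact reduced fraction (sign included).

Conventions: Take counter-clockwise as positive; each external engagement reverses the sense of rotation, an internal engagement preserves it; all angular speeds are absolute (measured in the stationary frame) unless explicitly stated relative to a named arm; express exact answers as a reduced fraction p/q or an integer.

37/44

topology: planetary set — G1 14T / G2 30T / G3 74T, arm = carrier (Willis)
ring teeth: 14 + 2·30 = 74
14(ω_sun−ω_arm) = −74(ω_ring−ω_arm),  ω_sun = 0, ω_ring = 1
14(0−ω_arm) = −74(1−ω_arm)  ⇒  88·ω_arm = 74  ⇒  ω_arm = 37/44
exact speed ratio = 37/44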